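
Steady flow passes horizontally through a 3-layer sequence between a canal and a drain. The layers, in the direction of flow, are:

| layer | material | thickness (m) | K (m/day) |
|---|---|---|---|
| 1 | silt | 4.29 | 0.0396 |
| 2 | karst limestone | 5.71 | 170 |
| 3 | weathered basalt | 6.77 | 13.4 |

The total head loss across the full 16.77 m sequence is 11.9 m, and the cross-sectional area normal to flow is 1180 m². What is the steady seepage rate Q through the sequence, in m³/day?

129

Flow is perpendicular to layering, so the layers act in series and the equivalent K is the thickness-weighted harmonic mean.
Total thickness L = 4.29 + 5.71 + 6.77 = 16.77 m.
Σ(b_i/K_i) = 4.29/0.0396 + 5.71/170 + 6.77/13.4 = 108.9 d.
K_eq = L / Σ(b_i/K_i) = 16.77 / 108.9 = 0.1540 m/day.
Q = K_eq · A · (Δh/L) = 0.1540 × 1180 × (11.9/16.77) = 129.0 m³/day.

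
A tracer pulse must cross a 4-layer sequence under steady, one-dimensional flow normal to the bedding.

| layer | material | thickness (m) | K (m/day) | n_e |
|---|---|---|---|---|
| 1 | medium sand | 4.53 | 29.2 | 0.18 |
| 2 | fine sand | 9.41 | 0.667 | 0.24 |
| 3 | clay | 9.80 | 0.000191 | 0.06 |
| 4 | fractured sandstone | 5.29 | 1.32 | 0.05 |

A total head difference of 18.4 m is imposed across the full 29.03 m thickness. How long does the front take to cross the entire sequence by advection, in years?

30.0

With flow normal to the layers, continuity requires the same specific discharge q through every layer.
Σ(b_i/K_i) = 4.53/29.2 + 9.41/0.667 + 9.80/0.000191 + 5.29/1.32 = 51327 d.
q = Δh / Σ(b_i/K_i) = 18.4 / 51327 = 0.0003585 m/day.
In each layer the seepage velocity is v_i = q/n_i, so the layer transit time is t_i = b_i·n_i / q:
  layer 1 (medium sand): t_1 = 4.53 × 0.18 / 0.0003585 = 2275 d
  layer 2 (fine sand): t_2 = 9.41 × 0.24 / 0.0003585 = 6300 d
  layer 3 (clay): t_3 = 9.80 × 0.06 / 0.0003585 = 1640 d
  layer 4 (fractured sandstone): t_4 = 5.29 × 0.05 / 0.0003585 = 737.8 d
Total t = Σ t_i = 10952 days = 29.99 years.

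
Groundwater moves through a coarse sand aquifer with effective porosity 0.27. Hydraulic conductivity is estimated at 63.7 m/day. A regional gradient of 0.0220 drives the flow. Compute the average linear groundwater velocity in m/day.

5.19

Hydraulic gradient i = 0.0220.
Darcy flux q = K · i = 63.70 × 0.02200 = 1.401 m/day.
Seepage velocity v = q / n_e = 1.401 / 0.27 = 5.190 m/day.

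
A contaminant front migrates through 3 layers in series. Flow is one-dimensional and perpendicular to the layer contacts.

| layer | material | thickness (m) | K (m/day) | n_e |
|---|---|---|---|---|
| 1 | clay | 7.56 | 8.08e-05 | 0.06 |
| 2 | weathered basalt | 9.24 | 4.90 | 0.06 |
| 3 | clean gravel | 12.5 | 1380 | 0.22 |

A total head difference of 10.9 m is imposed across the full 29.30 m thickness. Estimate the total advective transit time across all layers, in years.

With flow normal to the layers, continuity requires the same specific discharge q through every layer.
Σ(b_i/K_i) = 7.56/8.08e-05 + 9.24/4.90 + 12.5/1380 = 93566 d.
q = Δh / Σ(b_i/K_i) = 10.9 / 93566 = 0.0001165 m/day.
In each layer the seepage velocity is v_i = q/n_i, so the layer transit time is t_i = b_i·n_i / q:
  layer 1 (clay): t_1 = 7.56 × 0.06 / 0.0001165 = 3894 d
  layer 2 (weathered basalt): t_2 = 9.24 × 0.06 / 0.0001165 = 4759 d
  layer 3 (clean gravel): t_3 = 12.5 × 0.22 / 0.0001165 = 23606 d
Total t = Σ t_i = 32259 days = 88.32 years.

88.3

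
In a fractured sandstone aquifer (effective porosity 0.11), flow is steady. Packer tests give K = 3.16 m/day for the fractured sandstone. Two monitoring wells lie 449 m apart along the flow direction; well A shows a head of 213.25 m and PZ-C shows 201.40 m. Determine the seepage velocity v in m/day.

0.758

Hydraulic gradient i = (213.25 − 201.40) / 449 = 11.85 / 449 = 0.02639.
Darcy flux q = K · i = 3.160 × 0.02639 = 0.08340 m/day.
Seepage velocity v = q / n_e = 0.08340 / 0.11 = 0.7582 m/day.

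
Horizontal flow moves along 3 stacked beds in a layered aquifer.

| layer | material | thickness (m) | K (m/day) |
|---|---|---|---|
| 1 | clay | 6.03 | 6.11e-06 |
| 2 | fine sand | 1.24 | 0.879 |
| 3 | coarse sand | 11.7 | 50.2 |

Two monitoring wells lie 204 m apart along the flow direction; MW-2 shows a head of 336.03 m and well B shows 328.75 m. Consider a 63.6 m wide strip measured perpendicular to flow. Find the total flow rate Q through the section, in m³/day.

1340

Flow is parallel to layering, so each bed carries its own Darcy discharge and the transmissivities add.
Σ(K_i·b_i) = 6.11e-06×6.03 + 0.879×1.24 + 50.2×11.7 = 588.4 m²/day.
Hydraulic gradient i = (336.03 − 328.75) / 204 = 7.28 / 204 = 0.03569.
Q = Σ(K_i·b_i) · W · i = 588.4 × 63.6 × 0.03569 = 1336 m³/day.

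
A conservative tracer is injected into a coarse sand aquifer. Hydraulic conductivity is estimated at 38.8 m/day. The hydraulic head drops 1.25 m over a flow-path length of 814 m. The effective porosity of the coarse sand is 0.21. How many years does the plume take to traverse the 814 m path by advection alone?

Hydraulic gradient i = Δh / L = 1.25 / 814 = 0.001536.
Darcy flux q = K · i = 38.80 × 0.001536 = 0.05958 m/day.
Seepage velocity v = q / n_e = 0.05958 / 0.21 = 0.2837 m/day.
Travel time t = L / v = 814 / 0.2837 = 2869 days = 7.855 years.

7.85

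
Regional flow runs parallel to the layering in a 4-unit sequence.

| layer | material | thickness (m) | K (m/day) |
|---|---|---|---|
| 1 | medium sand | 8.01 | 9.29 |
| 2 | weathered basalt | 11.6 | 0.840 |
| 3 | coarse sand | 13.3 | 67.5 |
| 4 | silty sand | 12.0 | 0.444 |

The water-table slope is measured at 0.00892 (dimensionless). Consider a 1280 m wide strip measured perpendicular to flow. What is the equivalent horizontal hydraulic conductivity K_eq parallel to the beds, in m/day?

22.0

Flow is parallel to layering, so each bed carries its own Darcy discharge and the transmissivities add.
Σ(K_i·b_i) = 9.29×8.01 + 0.840×11.6 + 67.5×13.3 + 0.444×12.0 = 987.2 m²/day.
Total thickness b = 44.91 m, so K_eq = Σ(K_i·b_i)/b = 21.98 m/day.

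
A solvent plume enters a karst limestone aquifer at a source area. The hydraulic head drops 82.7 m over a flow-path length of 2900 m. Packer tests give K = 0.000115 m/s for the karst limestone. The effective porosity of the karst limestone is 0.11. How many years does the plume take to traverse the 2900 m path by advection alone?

Convert K: 0.000115 m/s × 86400 = 9.936 m/day.
Hydraulic gradient i = Δh / L = 82.7 / 2900 = 0.02852.
Darcy flux q = K · i = 9.936 × 0.02852 = 0.2833 m/day.
Seepage velocity v = q / n_e = 0.2833 / 0.11 = 2.576 m/day.
Travel time t = L / v = 2900 / 2.576 = 1126 days = 3.082 years.

3.08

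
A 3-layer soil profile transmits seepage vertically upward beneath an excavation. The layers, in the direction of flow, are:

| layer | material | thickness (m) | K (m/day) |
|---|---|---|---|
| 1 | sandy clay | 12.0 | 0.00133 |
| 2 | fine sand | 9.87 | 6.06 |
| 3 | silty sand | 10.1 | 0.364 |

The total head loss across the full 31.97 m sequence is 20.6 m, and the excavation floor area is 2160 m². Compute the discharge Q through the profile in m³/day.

Flow is perpendicular to layering, so the layers act in series and the equivalent K is the thickness-weighted harmonic mean.
Total thickness L = 12.0 + 9.87 + 10.1 = 31.97 m.
Σ(b_i/K_i) = 12.0/0.00133 + 9.87/6.06 + 10.1/0.364 = 9052 d.
K_eq = L / Σ(b_i/K_i) = 31.97 / 9052 = 0.003532 m/day.
Q = K_eq · A · (Δh/L) = 0.003532 × 2160 × (20.6/31.97) = 4.916 m³/day.

4.92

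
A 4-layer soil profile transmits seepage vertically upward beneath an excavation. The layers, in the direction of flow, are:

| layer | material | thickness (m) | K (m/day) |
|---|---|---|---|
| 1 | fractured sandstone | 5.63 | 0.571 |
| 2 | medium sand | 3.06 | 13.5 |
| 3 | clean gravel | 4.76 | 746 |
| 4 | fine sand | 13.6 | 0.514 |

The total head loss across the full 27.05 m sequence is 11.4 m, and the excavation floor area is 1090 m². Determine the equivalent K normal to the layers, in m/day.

0.740

Flow is perpendicular to layering, so the layers act in series and the equivalent K is the thickness-weighted harmonic mean.
Total thickness L = 5.63 + 3.06 + 4.76 + 13.6 = 27.05 m.
Σ(b_i/K_i) = 5.63/0.571 + 3.06/13.5 + 4.76/746 + 13.6/0.514 = 36.55 d.
K_eq = L / Σ(b_i/K_i) = 27.05 / 36.55 = 0.7400 m/day.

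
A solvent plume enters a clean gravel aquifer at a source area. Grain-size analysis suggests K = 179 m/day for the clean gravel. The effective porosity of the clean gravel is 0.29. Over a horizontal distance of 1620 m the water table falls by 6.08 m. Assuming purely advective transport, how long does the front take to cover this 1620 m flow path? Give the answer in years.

Hydraulic gradient i = Δh / L = 6.08 / 1620 = 0.003753.
Darcy flux q = K · i = 179.0 × 0.003753 = 0.6718 m/day.
Seepage velocity v = q / n_e = 0.6718 / 0.29 = 2.317 m/day.
Travel time t = L / v = 1620 / 2.317 = 699.3 days = 1.915 years.

1.91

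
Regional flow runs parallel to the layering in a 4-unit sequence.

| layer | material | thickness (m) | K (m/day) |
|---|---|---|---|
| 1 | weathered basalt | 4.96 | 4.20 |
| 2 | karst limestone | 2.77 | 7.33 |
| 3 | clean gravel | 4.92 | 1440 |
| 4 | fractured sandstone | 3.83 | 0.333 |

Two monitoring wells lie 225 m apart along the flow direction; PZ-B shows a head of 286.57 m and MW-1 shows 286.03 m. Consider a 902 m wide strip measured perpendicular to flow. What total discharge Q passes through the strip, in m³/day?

15400

Flow is parallel to layering, so each bed carries its own Darcy discharge and the transmissivities add.
Σ(K_i·b_i) = 4.20×4.96 + 7.33×2.77 + 1440×4.92 + 0.333×3.83 = 7127 m²/day.
Hydraulic gradient i = (286.57 − 286.03) / 225 = 0.54 / 225 = 0.002400.
Q = Σ(K_i·b_i) · W · i = 7127 × 902 × 0.002400 = 15429 m³/day.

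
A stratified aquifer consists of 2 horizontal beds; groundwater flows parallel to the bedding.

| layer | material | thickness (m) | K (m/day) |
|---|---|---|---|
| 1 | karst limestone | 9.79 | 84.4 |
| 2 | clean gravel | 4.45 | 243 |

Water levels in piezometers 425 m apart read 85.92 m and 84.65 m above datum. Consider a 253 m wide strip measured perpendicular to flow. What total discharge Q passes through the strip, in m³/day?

Flow is parallel to layering, so each bed carries its own Darcy discharge and the transmissivities add.
Σ(K_i·b_i) = 84.4×9.79 + 243×4.45 = 1908 m²/day.
Hydraulic gradient i = (85.92 − 84.65) / 425 = 1.27 / 425 = 0.002988.
Q = Σ(K_i·b_i) · W · i = 1908 × 253 × 0.002988 = 1442 m³/day.

1440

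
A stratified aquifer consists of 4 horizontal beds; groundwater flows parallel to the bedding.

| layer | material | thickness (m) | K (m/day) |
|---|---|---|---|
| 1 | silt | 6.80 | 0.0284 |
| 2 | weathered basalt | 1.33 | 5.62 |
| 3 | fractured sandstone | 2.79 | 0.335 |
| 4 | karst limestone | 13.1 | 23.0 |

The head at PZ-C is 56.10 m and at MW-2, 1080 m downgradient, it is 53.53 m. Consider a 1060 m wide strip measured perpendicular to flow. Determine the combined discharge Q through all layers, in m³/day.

782

Flow is parallel to layering, so each bed carries its own Darcy discharge and the transmissivities add.
Σ(K_i·b_i) = 0.0284×6.80 + 5.62×1.33 + 0.335×2.79 + 23.0×13.1 = 309.9 m²/day.
Hydraulic gradient i = (56.10 − 53.53) / 1080 = 2.57 / 1080 = 0.002380.
Q = Σ(K_i·b_i) · W · i = 309.9 × 1060 × 0.002380 = 781.7 m³/day.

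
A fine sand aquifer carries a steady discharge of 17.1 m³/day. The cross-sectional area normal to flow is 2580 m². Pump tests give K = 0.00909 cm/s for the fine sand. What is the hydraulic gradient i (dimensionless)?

Convert K: 0.00909 cm/s × 864 = 7.854 m/day.
From Q = K·A·i, i = Q / (K·A) = 17.1 / (7.854 × 2580) = 0.0008439.

0.000844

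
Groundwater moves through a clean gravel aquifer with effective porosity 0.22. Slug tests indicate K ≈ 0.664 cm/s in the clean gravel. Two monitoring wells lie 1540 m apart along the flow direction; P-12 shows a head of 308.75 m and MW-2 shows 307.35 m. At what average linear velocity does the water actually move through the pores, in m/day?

2.37

Convert K: 0.664 cm/s × 864 = 573.7 m/day.
Hydraulic gradient i = (308.75 − 307.35) / 1540 = 1.4 / 1540 = 0.0009091.
Darcy flux q = K · i = 573.7 × 0.0009091 = 0.5215 m/day.
Seepage velocity v = q / n_e = 0.5215 / 0.22 = 2.371 m/day.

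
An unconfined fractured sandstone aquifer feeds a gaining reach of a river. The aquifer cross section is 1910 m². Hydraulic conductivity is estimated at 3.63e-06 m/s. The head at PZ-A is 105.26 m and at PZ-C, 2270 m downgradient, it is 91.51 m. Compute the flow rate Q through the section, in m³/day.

3.63

Convert K: 3.63e-06 m/s × 86400 = 0.3136 m/day.
Hydraulic gradient i = (105.26 − 91.51) / 2270 = 13.75 / 2270 = 0.006057.
Darcy's law: Q = K · A · i = 0.3136 × 1910 × 0.006057 = 3.629 m³/day.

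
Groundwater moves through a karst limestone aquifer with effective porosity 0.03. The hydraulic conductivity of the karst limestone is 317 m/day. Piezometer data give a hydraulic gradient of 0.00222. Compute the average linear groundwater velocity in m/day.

23.5

Hydraulic gradient i = 0.00222.
Darcy flux q = K · i = 317.0 × 0.002220 = 0.7037 m/day.
Seepage velocity v = q / n_e = 0.7037 / 0.03 = 23.46 m/day.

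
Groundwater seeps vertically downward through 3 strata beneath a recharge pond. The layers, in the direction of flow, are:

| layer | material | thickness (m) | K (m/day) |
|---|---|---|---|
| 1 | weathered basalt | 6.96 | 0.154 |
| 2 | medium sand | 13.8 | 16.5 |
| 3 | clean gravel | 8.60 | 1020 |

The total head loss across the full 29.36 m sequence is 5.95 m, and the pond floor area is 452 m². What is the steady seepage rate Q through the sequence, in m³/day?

58.4

Flow is perpendicular to layering, so the layers act in series and the equivalent K is the thickness-weighted harmonic mean.
Total thickness L = 6.96 + 13.8 + 8.60 = 29.36 m.
Σ(b_i/K_i) = 6.96/0.154 + 13.8/16.5 + 8.60/1020 = 46.04 d.
K_eq = L / Σ(b_i/K_i) = 29.36 / 46.04 = 0.6377 m/day.
Q = K_eq · A · (Δh/L) = 0.6377 × 452 × (5.95/29.36) = 58.41 m³/day.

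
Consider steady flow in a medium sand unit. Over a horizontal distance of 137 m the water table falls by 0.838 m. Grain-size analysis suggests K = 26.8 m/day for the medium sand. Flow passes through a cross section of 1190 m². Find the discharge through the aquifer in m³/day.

Hydraulic gradient i = Δh / L = 0.838 / 137 = 0.006117.
Darcy's law: Q = K · A · i = 26.80 × 1190 × 0.006117 = 195.1 m³/day.

195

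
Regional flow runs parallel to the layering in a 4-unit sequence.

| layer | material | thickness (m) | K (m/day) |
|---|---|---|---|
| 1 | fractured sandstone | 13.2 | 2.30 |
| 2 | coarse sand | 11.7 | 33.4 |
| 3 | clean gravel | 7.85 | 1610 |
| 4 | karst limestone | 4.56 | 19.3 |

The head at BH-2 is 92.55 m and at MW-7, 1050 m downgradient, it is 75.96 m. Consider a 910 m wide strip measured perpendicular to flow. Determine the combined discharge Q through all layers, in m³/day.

Flow is parallel to layering, so each bed carries its own Darcy discharge and the transmissivities add.
Σ(K_i·b_i) = 2.30×13.2 + 33.4×11.7 + 1610×7.85 + 19.3×4.56 = 13148 m²/day.
Hydraulic gradient i = (92.55 − 75.96) / 1050 = 16.59 / 1050 = 0.01580.
Q = Σ(K_i·b_i) · W · i = 13148 × 910 × 0.01580 = 1.890e+05 m³/day.

189000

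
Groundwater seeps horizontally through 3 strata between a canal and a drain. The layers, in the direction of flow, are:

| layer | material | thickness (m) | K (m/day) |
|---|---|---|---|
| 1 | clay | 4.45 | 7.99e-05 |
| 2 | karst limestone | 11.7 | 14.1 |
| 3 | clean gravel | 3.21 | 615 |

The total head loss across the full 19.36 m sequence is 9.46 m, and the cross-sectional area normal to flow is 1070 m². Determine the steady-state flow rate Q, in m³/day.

Flow is perpendicular to layering, so the layers act in series and the equivalent K is the thickness-weighted harmonic mean.
Total thickness L = 4.45 + 11.7 + 3.21 = 19.36 m.
Σ(b_i/K_i) = 4.45/7.99e-05 + 11.7/14.1 + 3.21/615 = 55695 d.
K_eq = L / Σ(b_i/K_i) = 19.36 / 55695 = 0.0003476 m/day.
Q = K_eq · A · (Δh/L) = 0.0003476 × 1070 × (9.46/19.36) = 0.1817 m³/day.

0.182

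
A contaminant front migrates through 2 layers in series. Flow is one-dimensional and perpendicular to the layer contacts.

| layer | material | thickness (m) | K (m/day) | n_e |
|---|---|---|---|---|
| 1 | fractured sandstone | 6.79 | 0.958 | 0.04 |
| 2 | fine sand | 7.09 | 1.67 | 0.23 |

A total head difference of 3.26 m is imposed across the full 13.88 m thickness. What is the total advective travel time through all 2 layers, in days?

6.61

With flow normal to the layers, continuity requires the same specific discharge q through every layer.
Σ(b_i/K_i) = 6.79/0.958 + 7.09/1.67 = 11.33 d.
q = Δh / Σ(b_i/K_i) = 3.26 / 11.33 = 0.2877 m/day.
In each layer the seepage velocity is v_i = q/n_i, so the layer transit time is t_i = b_i·n_i / q:
  layer 1 (fractured sandstone): t_1 = 6.79 × 0.04 / 0.2877 = 0.9442 d
  layer 2 (fine sand): t_2 = 7.09 × 0.23 / 0.2877 = 5.669 d
Total t = Σ t_i = 6.613 days.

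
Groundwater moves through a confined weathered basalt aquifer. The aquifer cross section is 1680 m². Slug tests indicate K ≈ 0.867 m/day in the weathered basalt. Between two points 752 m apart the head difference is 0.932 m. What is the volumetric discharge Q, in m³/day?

1.81

Hydraulic gradient i = Δh / L = 0.932 / 752 = 0.001239.
Darcy's law: Q = K · A · i = 0.8670 × 1680 × 0.001239 = 1.805 m³/day.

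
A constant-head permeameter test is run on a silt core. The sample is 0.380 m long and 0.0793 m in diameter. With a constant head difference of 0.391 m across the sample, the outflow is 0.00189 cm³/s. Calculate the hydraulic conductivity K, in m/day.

Cross-sectional area A = π·(d/2)² = π × (0.0793/2)² = 0.004939 m².
Convert discharge: 0.00189 cm³/s = 1.890e-09 m³/s.
Darcy's law rearranged: K = Q·L / (A·Δh) = 1.890e-09 × 0.380 / (0.004939 × 0.391) = 3.719e-07 m/s = 0.03213 m/day.

0.0321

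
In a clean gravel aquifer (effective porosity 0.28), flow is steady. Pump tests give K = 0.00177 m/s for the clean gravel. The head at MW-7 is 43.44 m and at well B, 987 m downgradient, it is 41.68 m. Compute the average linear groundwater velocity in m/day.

0.974

Convert K: 0.00177 m/s × 86400 = 152.9 m/day.
Hydraulic gradient i = (43.44 − 41.68) / 987 = 1.76 / 987 = 0.001783.
Darcy flux q = K · i = 152.9 × 0.001783 = 0.2727 m/day.
Seepage velocity v = q / n_e = 0.2727 / 0.28 = 0.9739 m/day.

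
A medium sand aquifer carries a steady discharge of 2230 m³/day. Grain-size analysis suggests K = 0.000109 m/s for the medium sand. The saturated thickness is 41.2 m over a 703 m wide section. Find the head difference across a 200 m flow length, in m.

1.64

Convert K: 0.000109 m/s × 86400 = 9.418 m/day.
Cross-sectional area A = 703 × 41.2 = 28964 m².
From Q = K·A·i, i = Q / (K·A) = 2230 / (9.418 × 28964) = 0.008175.
Head loss Δh = i · L = 0.008175 × 200 = 1.635 m.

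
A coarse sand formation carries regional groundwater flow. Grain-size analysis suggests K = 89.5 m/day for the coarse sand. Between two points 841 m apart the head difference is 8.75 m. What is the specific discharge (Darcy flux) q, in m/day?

0.931

Hydraulic gradient i = Δh / L = 8.75 / 841 = 0.01040.
Specific discharge q = K · i = 89.50 × 0.01040 = 0.9312 m/day.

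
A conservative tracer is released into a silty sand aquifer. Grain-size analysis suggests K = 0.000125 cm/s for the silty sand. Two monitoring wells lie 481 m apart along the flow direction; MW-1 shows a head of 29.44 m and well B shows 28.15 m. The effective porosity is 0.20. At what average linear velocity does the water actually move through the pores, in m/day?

Convert K: 0.000125 cm/s × 864 = 0.1080 m/day.
Hydraulic gradient i = (29.44 − 28.15) / 481 = 1.29 / 481 = 0.002682.
Darcy flux q = K · i = 0.1080 × 0.002682 = 0.0002896 m/day.
Seepage velocity v = q / n_e = 0.0002896 / 0.20 = 0.001448 m/day.

0.00145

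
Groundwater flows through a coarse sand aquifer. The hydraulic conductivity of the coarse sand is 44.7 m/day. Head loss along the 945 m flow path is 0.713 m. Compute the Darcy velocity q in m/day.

Hydraulic gradient i = Δh / L = 0.713 / 945 = 0.0007545.
Specific discharge q = K · i = 44.70 × 0.0007545 = 0.03373 m/day.

0.0337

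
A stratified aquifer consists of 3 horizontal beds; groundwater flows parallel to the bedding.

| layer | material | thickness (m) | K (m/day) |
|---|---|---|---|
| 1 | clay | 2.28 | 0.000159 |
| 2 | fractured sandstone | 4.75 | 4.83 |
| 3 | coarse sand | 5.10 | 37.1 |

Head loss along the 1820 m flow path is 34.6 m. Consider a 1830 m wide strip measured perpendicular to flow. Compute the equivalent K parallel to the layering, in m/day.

Flow is parallel to layering, so each bed carries its own Darcy discharge and the transmissivities add.
Σ(K_i·b_i) = 0.000159×2.28 + 4.83×4.75 + 37.1×5.10 = 212.2 m²/day.
Total thickness b = 12.13 m, so K_eq = Σ(K_i·b_i)/b = 17.49 m/day.

17.5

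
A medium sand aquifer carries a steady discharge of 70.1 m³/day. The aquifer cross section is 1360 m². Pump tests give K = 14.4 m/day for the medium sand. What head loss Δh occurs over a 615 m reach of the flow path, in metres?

From Q = K·A·i, i = Q / (K·A) = 70.1 / (14.40 × 1360) = 0.003579.
Head loss Δh = i · L = 0.003579 × 615 = 2.201 m.

2.20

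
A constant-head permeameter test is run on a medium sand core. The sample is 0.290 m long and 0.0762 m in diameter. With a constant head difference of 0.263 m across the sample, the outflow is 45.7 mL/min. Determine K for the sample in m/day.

15.9

Cross-sectional area A = π·(d/2)² = π × (0.0762/2)² = 0.004560 m².
Convert discharge: 45.7 mL/min = 7.617e-07 m³/s.
Darcy's law rearranged: K = Q·L / (A·Δh) = 7.617e-07 × 0.290 / (0.004560 × 0.263) = 0.0001842 m/s = 15.91 m/day.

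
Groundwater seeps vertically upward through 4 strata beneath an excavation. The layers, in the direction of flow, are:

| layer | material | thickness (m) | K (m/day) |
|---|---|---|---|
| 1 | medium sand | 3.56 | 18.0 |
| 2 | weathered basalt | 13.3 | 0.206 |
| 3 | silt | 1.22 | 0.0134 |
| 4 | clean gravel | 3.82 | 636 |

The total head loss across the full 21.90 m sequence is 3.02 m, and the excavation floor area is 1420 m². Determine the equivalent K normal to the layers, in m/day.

Flow is perpendicular to layering, so the layers act in series and the equivalent K is the thickness-weighted harmonic mean.
Total thickness L = 3.56 + 13.3 + 1.22 + 3.82 = 21.90 m.
Σ(b_i/K_i) = 3.56/18.0 + 13.3/0.206 + 1.22/0.0134 + 3.82/636 = 155.8 d.
K_eq = L / Σ(b_i/K_i) = 21.90 / 155.8 = 0.1406 m/day.

0.141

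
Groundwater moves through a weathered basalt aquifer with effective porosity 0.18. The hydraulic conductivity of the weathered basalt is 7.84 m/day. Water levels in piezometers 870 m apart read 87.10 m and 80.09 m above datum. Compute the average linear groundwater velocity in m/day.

Hydraulic gradient i = (87.10 − 80.09) / 870 = 7.01 / 870 = 0.008057.
Darcy flux q = K · i = 7.840 × 0.008057 = 0.06317 m/day.
Seepage velocity v = q / n_e = 0.06317 / 0.18 = 0.3509 m/day.

0.351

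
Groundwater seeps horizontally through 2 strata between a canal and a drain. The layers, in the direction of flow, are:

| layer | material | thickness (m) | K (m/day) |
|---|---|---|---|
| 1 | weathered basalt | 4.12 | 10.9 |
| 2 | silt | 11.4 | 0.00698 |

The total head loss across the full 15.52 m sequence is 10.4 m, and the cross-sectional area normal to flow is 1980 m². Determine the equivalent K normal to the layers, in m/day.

Flow is perpendicular to layering, so the layers act in series and the equivalent K is the thickness-weighted harmonic mean.
Total thickness L = 4.12 + 11.4 = 15.52 m.
Σ(b_i/K_i) = 4.12/10.9 + 11.4/0.00698 = 1634 d.
K_eq = L / Σ(b_i/K_i) = 15.52 / 1634 = 0.009500 m/day.

0.00950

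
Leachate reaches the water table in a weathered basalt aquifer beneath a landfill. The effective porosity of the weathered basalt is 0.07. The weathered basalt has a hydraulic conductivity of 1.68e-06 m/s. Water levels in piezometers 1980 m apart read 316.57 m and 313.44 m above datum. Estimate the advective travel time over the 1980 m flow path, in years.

1650

Convert K: 1.68e-06 m/s × 86400 = 0.1452 m/day.
Hydraulic gradient i = (316.57 − 313.44) / 1980 = 3.13 / 1980 = 0.001581.
Darcy flux q = K · i = 0.1452 × 0.001581 = 0.0002295 m/day.
Seepage velocity v = q / n_e = 0.0002295 / 0.07 = 0.003278 m/day.
Travel time t = L / v = 1980 / 0.003278 = 6.040e+05 days = 1654 years.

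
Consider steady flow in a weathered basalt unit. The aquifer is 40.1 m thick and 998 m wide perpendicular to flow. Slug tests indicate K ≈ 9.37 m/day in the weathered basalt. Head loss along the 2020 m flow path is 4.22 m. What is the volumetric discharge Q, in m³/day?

Cross-sectional area A = 998 × 40.1 = 40020 m².
Hydraulic gradient i = Δh / L = 4.22 / 2020 = 0.002089.
Darcy's law: Q = K · A · i = 9.370 × 40020 × 0.002089 = 783.4 m³/day.

783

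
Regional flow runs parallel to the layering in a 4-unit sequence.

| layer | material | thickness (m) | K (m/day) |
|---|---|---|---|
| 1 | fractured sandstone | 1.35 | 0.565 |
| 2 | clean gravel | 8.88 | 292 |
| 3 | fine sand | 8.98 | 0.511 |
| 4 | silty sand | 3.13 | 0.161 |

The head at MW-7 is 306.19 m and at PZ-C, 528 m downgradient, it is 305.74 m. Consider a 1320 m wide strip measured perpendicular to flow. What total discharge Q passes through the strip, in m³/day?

2920

Flow is parallel to layering, so each bed carries its own Darcy discharge and the transmissivities add.
Σ(K_i·b_i) = 0.565×1.35 + 292×8.88 + 0.511×8.98 + 0.161×3.13 = 2599 m²/day.
Hydraulic gradient i = (306.19 − 305.74) / 528 = 0.45 / 528 = 0.0008523.
Q = Σ(K_i·b_i) · W · i = 2599 × 1320 × 0.0008523 = 2924 m³/day.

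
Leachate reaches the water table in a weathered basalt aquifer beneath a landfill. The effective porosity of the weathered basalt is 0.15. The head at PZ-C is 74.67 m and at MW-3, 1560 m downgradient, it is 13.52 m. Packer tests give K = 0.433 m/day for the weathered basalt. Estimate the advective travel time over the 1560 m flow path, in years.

Hydraulic gradient i = (74.67 − 13.52) / 1560 = 61.15 / 1560 = 0.03920.
Darcy flux q = K · i = 0.4330 × 0.03920 = 0.01697 m/day.
Seepage velocity v = q / n_e = 0.01697 / 0.15 = 0.1132 m/day.
Travel time t = L / v = 1560 / 0.1132 = 13787 days = 37.75 years.

37.7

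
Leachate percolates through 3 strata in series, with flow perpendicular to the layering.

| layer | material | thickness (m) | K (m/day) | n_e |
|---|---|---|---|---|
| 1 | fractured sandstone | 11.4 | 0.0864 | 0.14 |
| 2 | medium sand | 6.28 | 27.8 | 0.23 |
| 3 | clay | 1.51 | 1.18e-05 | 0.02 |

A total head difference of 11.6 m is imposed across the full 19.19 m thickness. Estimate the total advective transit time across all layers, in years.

With flow normal to the layers, continuity requires the same specific discharge q through every layer.
Σ(b_i/K_i) = 11.4/0.0864 + 6.28/27.8 + 1.51/1.18e-05 = 1.281e+05 d.
q = Δh / Σ(b_i/K_i) = 11.6 / 1.281e+05 = 9.056e-05 m/day.
In each layer the seepage velocity is v_i = q/n_i, so the layer transit time is t_i = b_i·n_i / q:
  layer 1 (fractured sandstone): t_1 = 11.4 × 0.14 / 9.056e-05 = 17625 d
  layer 2 (medium sand): t_2 = 6.28 × 0.23 / 9.056e-05 = 15950 d
  layer 3 (clay): t_3 = 1.51 × 0.02 / 9.056e-05 = 333.5 d
Total t = Σ t_i = 33908 days = 92.84 years.

92.8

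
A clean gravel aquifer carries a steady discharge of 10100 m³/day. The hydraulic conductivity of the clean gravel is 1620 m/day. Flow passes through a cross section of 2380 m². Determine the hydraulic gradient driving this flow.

From Q = K·A·i, i = Q / (K·A) = 10100 / (1620 × 2380) = 0.002620.

0.00262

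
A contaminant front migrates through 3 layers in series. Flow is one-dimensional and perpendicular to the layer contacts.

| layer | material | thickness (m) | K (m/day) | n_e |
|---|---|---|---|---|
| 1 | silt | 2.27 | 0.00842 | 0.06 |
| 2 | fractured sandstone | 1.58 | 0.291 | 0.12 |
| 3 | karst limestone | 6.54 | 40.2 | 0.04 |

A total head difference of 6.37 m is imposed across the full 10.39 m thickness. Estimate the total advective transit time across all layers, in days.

With flow normal to the layers, continuity requires the same specific discharge q through every layer.
Σ(b_i/K_i) = 2.27/0.00842 + 1.58/0.291 + 6.54/40.2 = 275.2 d.
q = Δh / Σ(b_i/K_i) = 6.37 / 275.2 = 0.02315 m/day.
In each layer the seepage velocity is v_i = q/n_i, so the layer transit time is t_i = b_i·n_i / q:
  layer 1 (silt): t_1 = 2.27 × 0.06 / 0.02315 = 5.884 d
  layer 2 (fractured sandstone): t_2 = 1.58 × 0.12 / 0.02315 = 8.191 d
  layer 3 (karst limestone): t_3 = 6.54 × 0.04 / 0.02315 = 11.30 d
Total t = Σ t_i = 25.38 days.

25.4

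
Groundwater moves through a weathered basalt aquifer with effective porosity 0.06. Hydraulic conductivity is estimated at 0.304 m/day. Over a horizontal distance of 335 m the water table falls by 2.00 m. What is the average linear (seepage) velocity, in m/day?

Hydraulic gradient i = Δh / L = 2.00 / 335 = 0.005970.
Darcy flux q = K · i = 0.3040 × 0.005970 = 0.001815 m/day.
Seepage velocity v = q / n_e = 0.001815 / 0.06 = 0.03025 m/day.

0.0302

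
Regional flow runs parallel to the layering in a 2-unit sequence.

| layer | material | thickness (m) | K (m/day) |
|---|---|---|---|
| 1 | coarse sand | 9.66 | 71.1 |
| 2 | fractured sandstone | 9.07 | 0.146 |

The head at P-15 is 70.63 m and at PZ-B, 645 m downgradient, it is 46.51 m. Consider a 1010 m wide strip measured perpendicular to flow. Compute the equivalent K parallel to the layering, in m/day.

Flow is parallel to layering, so each bed carries its own Darcy discharge and the transmissivities add.
Σ(K_i·b_i) = 71.1×9.66 + 0.146×9.07 = 688.2 m²/day.
Total thickness b = 18.73 m, so K_eq = Σ(K_i·b_i)/b = 36.74 m/day.

36.7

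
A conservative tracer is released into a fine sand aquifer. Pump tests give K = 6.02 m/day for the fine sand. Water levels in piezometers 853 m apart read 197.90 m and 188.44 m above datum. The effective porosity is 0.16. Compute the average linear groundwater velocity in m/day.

Hydraulic gradient i = (197.90 − 188.44) / 853 = 9.46 / 853 = 0.01109.
Darcy flux q = K · i = 6.020 × 0.01109 = 0.06676 m/day.
Seepage velocity v = q / n_e = 0.06676 / 0.16 = 0.4173 m/day.

0.417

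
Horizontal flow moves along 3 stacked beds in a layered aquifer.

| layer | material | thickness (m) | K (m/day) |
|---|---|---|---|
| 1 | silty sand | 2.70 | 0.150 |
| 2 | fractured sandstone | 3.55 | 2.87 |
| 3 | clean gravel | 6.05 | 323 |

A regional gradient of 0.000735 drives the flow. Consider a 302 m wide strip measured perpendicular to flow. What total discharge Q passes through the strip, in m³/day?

Flow is parallel to layering, so each bed carries its own Darcy discharge and the transmissivities add.
Σ(K_i·b_i) = 0.150×2.70 + 2.87×3.55 + 323×6.05 = 1965 m²/day.
Hydraulic gradient i = 0.000735.
Q = Σ(K_i·b_i) · W · i = 1965 × 302 × 0.0007350 = 436.1 m³/day.

436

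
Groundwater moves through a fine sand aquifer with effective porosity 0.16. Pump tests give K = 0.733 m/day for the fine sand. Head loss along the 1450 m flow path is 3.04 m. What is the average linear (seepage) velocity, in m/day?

0.00960

Hydraulic gradient i = Δh / L = 3.04 / 1450 = 0.002097.
Darcy flux q = K · i = 0.7330 × 0.002097 = 0.001537 m/day.
Seepage velocity v = q / n_e = 0.001537 / 0.16 = 0.009605 m/day.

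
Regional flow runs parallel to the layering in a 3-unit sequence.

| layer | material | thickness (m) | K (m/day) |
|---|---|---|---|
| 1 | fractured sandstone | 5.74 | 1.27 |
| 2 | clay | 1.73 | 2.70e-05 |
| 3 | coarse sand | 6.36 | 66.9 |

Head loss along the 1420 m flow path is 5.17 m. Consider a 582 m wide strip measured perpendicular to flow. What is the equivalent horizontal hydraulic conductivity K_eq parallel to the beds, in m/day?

31.3

Flow is parallel to layering, so each bed carries its own Darcy discharge and the transmissivities add.
Σ(K_i·b_i) = 1.27×5.74 + 2.70e-05×1.73 + 66.9×6.36 = 432.8 m²/day.
Total thickness b = 13.83 m, so K_eq = Σ(K_i·b_i)/b = 31.29 m/day.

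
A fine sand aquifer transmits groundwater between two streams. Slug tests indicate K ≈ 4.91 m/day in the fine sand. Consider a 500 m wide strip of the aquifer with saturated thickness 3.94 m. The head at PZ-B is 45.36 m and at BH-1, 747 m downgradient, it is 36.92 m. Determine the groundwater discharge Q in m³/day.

Cross-sectional area A = 500 × 3.94 = 1970 m².
Hydraulic gradient i = (45.36 − 36.92) / 747 = 8.44 / 747 = 0.01130.
Darcy's law: Q = K · A · i = 4.910 × 1970 × 0.01130 = 109.3 m³/day.

109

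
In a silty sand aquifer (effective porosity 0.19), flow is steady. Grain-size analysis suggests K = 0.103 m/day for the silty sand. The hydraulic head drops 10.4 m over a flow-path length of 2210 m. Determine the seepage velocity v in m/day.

Hydraulic gradient i = Δh / L = 10.4 / 2210 = 0.004706.
Darcy flux q = K · i = 0.1030 × 0.004706 = 0.0004847 m/day.
Seepage velocity v = q / n_e = 0.0004847 / 0.19 = 0.002551 m/day.

0.00255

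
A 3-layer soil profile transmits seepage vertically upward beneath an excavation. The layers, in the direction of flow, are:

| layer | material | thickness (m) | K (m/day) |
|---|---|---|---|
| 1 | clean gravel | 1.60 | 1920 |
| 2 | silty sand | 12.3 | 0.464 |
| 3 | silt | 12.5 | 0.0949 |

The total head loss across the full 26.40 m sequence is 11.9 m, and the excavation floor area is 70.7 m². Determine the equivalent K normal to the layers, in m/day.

Flow is perpendicular to layering, so the layers act in series and the equivalent K is the thickness-weighted harmonic mean.
Total thickness L = 1.60 + 12.3 + 12.5 = 26.40 m.
Σ(b_i/K_i) = 1.60/1920 + 12.3/0.464 + 12.5/0.0949 = 158.2 d.
K_eq = L / Σ(b_i/K_i) = 26.40 / 158.2 = 0.1668 m/day.

0.167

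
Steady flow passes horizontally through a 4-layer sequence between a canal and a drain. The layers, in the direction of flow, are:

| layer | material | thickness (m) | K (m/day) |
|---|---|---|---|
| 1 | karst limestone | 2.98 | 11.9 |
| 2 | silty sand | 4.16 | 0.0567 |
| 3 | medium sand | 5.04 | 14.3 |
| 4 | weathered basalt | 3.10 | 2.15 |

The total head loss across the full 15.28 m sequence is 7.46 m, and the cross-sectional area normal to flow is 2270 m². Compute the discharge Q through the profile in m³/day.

Flow is perpendicular to layering, so the layers act in series and the equivalent K is the thickness-weighted harmonic mean.
Total thickness L = 2.98 + 4.16 + 5.04 + 3.10 = 15.28 m.
Σ(b_i/K_i) = 2.98/11.9 + 4.16/0.0567 + 5.04/14.3 + 3.10/2.15 = 75.41 d.
K_eq = L / Σ(b_i/K_i) = 15.28 / 75.41 = 0.2026 m/day.
Q = K_eq · A · (Δh/L) = 0.2026 × 2270 × (7.46/15.28) = 224.6 m³/day.

225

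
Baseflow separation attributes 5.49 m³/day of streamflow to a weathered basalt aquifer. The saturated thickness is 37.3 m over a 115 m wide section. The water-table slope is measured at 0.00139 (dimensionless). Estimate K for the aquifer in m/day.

0.921

Cross-sectional area A = 115 × 37.3 = 4290 m².
Hydraulic gradient i = 0.00139.
From Q = K·A·i, K = Q / (A·i) = 5.49 / (4290 × 0.001390) = 0.9208 m/day.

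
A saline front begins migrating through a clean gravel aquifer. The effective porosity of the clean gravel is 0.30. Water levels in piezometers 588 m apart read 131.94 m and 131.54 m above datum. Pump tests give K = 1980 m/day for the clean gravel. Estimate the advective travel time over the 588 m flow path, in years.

0.359

Hydraulic gradient i = (131.94 − 131.54) / 588 = 0.4 / 588 = 0.0006803.
Darcy flux q = K · i = 1980 × 0.0006803 = 1.347 m/day.
Seepage velocity v = q / n_e = 1.347 / 0.30 = 4.490 m/day.
Travel time t = L / v = 588 / 4.490 = 131.0 days = 0.3586 years.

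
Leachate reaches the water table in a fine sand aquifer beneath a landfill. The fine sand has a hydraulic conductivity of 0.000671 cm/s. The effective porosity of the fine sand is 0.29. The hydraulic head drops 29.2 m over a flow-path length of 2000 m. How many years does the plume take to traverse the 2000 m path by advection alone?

188

Convert K: 0.000671 cm/s × 864 = 0.5797 m/day.
Hydraulic gradient i = Δh / L = 29.2 / 2000 = 0.01460.
Darcy flux q = K · i = 0.5797 × 0.01460 = 0.008464 m/day.
Seepage velocity v = q / n_e = 0.008464 / 0.29 = 0.02919 m/day.
Travel time t = L / v = 2000 / 0.02919 = 68523 days = 187.6 years.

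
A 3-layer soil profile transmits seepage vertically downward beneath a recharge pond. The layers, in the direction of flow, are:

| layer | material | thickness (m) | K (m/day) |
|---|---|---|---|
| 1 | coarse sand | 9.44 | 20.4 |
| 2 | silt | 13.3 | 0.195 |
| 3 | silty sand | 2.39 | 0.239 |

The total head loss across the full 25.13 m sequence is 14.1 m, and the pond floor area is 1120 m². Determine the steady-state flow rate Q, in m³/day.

Flow is perpendicular to layering, so the layers act in series and the equivalent K is the thickness-weighted harmonic mean.
Total thickness L = 9.44 + 13.3 + 2.39 = 25.13 m.
Σ(b_i/K_i) = 9.44/20.4 + 13.3/0.195 + 2.39/0.239 = 78.67 d.
K_eq = L / Σ(b_i/K_i) = 25.13 / 78.67 = 0.3194 m/day.
Q = K_eq · A · (Δh/L) = 0.3194 × 1120 × (14.1/25.13) = 200.7 m³/day.

201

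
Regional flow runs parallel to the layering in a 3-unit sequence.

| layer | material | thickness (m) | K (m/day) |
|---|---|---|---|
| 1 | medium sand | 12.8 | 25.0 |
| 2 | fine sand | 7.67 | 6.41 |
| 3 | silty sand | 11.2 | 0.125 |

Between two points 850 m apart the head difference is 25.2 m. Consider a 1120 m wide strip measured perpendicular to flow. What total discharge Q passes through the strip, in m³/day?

Flow is parallel to layering, so each bed carries its own Darcy discharge and the transmissivities add.
Σ(K_i·b_i) = 25.0×12.8 + 6.41×7.67 + 0.125×11.2 = 370.6 m²/day.
Hydraulic gradient i = Δh / L = 25.2 / 850 = 0.02965.
Q = Σ(K_i·b_i) · W · i = 370.6 × 1120 × 0.02965 = 12304 m³/day.

12300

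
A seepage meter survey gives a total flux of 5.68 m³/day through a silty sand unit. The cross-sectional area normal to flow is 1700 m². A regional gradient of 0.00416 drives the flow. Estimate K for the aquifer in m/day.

0.803

Hydraulic gradient i = 0.00416.
From Q = K·A·i, K = Q / (A·i) = 5.68 / (1700 × 0.004160) = 0.8032 m/day.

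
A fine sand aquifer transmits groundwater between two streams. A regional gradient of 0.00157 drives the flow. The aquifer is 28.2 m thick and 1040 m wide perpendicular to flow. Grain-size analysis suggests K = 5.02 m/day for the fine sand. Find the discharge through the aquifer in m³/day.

231

Cross-sectional area A = 1040 × 28.2 = 29328 m².
Hydraulic gradient i = 0.00157.
Darcy's law: Q = K · A · i = 5.020 × 29328 × 0.001570 = 231.1 m³/day.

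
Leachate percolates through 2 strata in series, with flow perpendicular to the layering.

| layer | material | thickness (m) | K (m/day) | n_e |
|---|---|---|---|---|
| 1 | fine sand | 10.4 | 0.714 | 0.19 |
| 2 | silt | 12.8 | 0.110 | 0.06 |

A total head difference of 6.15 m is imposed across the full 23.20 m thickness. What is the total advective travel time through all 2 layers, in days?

With flow normal to the layers, continuity requires the same specific discharge q through every layer.
Σ(b_i/K_i) = 10.4/0.714 + 12.8/0.110 = 130.9 d.
q = Δh / Σ(b_i/K_i) = 6.15 / 130.9 = 0.04697 m/day.
In each layer the seepage velocity is v_i = q/n_i, so the layer transit time is t_i = b_i·n_i / q:
  layer 1 (fine sand): t_1 = 10.4 × 0.19 / 0.04697 = 42.07 d
  layer 2 (silt): t_2 = 12.8 × 0.06 / 0.04697 = 16.35 d
Total t = Σ t_i = 58.42 days.

58.4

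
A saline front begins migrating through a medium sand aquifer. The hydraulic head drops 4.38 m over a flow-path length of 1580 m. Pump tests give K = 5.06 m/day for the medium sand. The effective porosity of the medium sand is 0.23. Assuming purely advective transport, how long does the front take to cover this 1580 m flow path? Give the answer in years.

70.9

Hydraulic gradient i = Δh / L = 4.38 / 1580 = 0.002772.
Darcy flux q = K · i = 5.060 × 0.002772 = 0.01403 m/day.
Seepage velocity v = q / n_e = 0.01403 / 0.23 = 0.06099 m/day.
Travel time t = L / v = 1580 / 0.06099 = 25907 days = 70.93 years.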